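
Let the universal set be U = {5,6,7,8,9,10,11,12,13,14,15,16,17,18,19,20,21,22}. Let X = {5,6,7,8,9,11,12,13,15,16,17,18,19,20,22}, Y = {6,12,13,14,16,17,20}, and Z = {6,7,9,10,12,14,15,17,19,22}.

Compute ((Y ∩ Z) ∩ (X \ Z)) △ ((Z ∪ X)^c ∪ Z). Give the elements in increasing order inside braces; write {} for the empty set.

{6,7,9,10,12,14,15,17,19,21,22}

Y ∩ Z = {6,12,14,17}
X \ Z = {5,8,11,13,16,18,20}
(Y ∩ Z) ∩ (X \ Z) = {}
Z ∪ X = {5,6,7,8,9,10,11,12,13,14,15,16,17,18,19,20,22}
(Z ∪ X)^c = {21}
(Z ∪ X)^c ∪ Z = {6,7,9,10,12,14,15,17,19,21,22}
((Y ∩ Z) ∩ (X \ Z)) △ ((Z ∪ X)^c ∪ Z) = {6,7,9,10,12,14,15,17,19,21,22}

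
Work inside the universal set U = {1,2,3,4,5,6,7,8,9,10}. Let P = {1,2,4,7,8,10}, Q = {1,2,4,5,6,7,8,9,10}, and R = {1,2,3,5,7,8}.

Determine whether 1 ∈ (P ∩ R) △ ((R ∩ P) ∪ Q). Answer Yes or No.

No

1 ∈ P and 1 ∈ R, so 1 ∈ P ∩ R
1 ∈ R and 1 ∈ P, so 1 ∈ R ∩ P
1 ∈ (R ∩ P) and 1 ∈ Q, so 1 ∈ (R ∩ P) ∪ Q
1 ∈ (P ∩ R) and 1 ∈ ((R ∩ P) ∪ Q), so 1 ∉ (P ∩ R) △ ((R ∩ P) ∪ Q)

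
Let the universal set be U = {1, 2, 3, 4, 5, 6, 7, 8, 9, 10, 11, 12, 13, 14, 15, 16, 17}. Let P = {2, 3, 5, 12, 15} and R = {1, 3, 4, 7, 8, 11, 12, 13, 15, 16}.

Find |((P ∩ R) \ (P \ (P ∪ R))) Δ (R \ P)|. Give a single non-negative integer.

P ∩ R = {3, 12, 15}
P ∪ R = {1, 2, 3, 4, 5, 7, 8, 11, 12, 13, 15, 16}
P \ (P ∪ R) = {}
(P ∩ R) \ (P \ (P ∪ R)) = {3, 12, 15}
R \ P = {1, 4, 7, 8, 11, 13, 16}
((P ∩ R) \ (P \ (P ∪ R))) Δ (R \ P) = {1, 3, 4, 7, 8, 11, 12, 13, 15, 16}
|((P ∩ R) \ (P \ (P ∪ R))) Δ (R \ P)| = 10

10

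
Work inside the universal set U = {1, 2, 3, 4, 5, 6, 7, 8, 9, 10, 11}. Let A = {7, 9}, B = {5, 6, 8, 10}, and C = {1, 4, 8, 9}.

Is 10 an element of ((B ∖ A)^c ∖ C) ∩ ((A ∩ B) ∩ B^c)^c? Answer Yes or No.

10 ∈ B and 10 ∉ A, so 10 ∈ B ∖ A
10 ∉ (B ∖ A)^c since 10 ∈ (B ∖ A)
10 ∉ (B ∖ A)^c and 10 ∉ C, so 10 ∉ (B ∖ A)^c ∖ C
10 ∉ A and 10 ∈ B, so 10 ∉ A ∩ B
10 ∈ B, so 10 ∉ B^c
10 ∉ (A ∩ B) and 10 ∉ B^c, so 10 ∉ (A ∩ B) ∩ B^c
10 ∈ ((A ∩ B) ∩ B^c)^c since 10 ∉ ((A ∩ B) ∩ B^c)
10 ∉ ((B ∖ A)^c ∖ C) and 10 ∈ ((A ∩ B) ∩ B^c)^c, so 10 ∉ ((B ∖ A)^c ∖ C) ∩ ((A ∩ B) ∩ B^c)^c

No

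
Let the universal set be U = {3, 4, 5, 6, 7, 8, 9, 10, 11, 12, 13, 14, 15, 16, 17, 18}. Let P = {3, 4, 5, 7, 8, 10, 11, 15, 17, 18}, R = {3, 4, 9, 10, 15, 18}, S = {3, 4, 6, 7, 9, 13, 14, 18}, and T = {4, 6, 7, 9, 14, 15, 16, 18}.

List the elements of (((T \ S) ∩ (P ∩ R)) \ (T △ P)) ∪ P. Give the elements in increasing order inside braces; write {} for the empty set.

{3, 4, 5, 7, 8, 10, 11, 15, 17, 18}

T \ S = {15, 16}
P ∩ R = {3, 4, 10, 15, 18}
(T \ S) ∩ (P ∩ R) = {15}
T △ P = {3, 5, 6, 8, 9, 10, 11, 14, 16, 17}
((T \ S) ∩ (P ∩ R)) \ (T △ P) = {15}
(((T \ S) ∩ (P ∩ R)) \ (T △ P)) ∪ P = {3, 4, 5, 7, 8, 10, 11, 15, 17, 18}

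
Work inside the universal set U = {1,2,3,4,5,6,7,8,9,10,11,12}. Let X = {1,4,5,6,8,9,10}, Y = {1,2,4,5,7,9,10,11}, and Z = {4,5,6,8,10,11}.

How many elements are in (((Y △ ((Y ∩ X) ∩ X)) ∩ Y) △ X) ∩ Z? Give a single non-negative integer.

Y ∩ X = {1,4,5,9,10}
(Y ∩ X) ∩ X = {1,4,5,9,10}
Y △ ((Y ∩ X) ∩ X) = {2,7,11}
(Y △ ((Y ∩ X) ∩ X)) ∩ Y = {2,7,11}
((Y △ ((Y ∩ X) ∩ X)) ∩ Y) △ X = {1,2,4,5,6,7,8,9,10,11}
(((Y △ ((Y ∩ X) ∩ X)) ∩ Y) △ X) ∩ Z = {4,5,6,8,10,11}
|(((Y △ ((Y ∩ X) ∩ X)) ∩ Y) △ X) ∩ Z| = 6

6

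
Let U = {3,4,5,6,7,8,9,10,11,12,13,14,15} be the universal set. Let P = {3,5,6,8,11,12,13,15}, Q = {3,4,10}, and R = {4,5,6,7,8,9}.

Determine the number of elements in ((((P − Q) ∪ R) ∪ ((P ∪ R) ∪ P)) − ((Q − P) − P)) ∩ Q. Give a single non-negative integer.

P − Q = {5,6,8,11,12,13,15}
(P − Q) ∪ R = {4,5,6,7,8,9,11,12,13,15}
P ∪ R = {3,4,5,6,7,8,9,11,12,13,15}
(P ∪ R) ∪ P = {3,4,5,6,7,8,9,11,12,13,15}
((P − Q) ∪ R) ∪ ((P ∪ R) ∪ P) = {3,4,5,6,7,8,9,11,12,13,15}
Q − P = {4,10}
(Q − P) − P = {4,10}
(((P − Q) ∪ R) ∪ ((P ∪ R) ∪ P)) − ((Q − P) − P) = {3,5,6,7,8,9,11,12,13,15}
((((P − Q) ∪ R) ∪ ((P ∪ R) ∪ P)) − ((Q − P) − P)) ∩ Q = {3}
|((((P − Q) ∪ R) ∪ ((P ∪ R) ∪ P)) − ((Q − P) − P)) ∩ Q| = 1

1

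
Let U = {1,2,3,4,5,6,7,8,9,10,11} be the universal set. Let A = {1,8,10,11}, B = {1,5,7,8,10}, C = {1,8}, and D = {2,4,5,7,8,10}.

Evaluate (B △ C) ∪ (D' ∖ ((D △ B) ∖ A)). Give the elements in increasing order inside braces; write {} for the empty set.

{1,3,5,6,7,9,10,11}

B △ C = {5,7,10}
D' = {1,3,6,9,11}
D △ B = {1,2,4}
(D △ B) ∖ A = {2,4}
D' ∖ ((D △ B) ∖ A) = {1,3,6,9,11}
(B △ C) ∪ (D' ∖ ((D △ B) ∖ A)) = {1,3,5,6,7,9,10,11}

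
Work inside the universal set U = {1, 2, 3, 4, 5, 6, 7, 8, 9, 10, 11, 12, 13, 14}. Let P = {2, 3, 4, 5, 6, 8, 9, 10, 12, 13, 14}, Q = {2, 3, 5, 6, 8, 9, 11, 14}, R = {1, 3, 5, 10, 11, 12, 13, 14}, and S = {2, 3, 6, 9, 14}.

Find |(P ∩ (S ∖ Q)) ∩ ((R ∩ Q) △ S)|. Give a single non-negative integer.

0

S ∖ Q = {}
P ∩ (S ∖ Q) = {}
R ∩ Q = {3, 5, 11, 14}
(R ∩ Q) △ S = {2, 5, 6, 9, 11}
(P ∩ (S ∖ Q)) ∩ ((R ∩ Q) △ S) = {}
|(P ∩ (S ∖ Q)) ∩ ((R ∩ Q) △ S)| = 0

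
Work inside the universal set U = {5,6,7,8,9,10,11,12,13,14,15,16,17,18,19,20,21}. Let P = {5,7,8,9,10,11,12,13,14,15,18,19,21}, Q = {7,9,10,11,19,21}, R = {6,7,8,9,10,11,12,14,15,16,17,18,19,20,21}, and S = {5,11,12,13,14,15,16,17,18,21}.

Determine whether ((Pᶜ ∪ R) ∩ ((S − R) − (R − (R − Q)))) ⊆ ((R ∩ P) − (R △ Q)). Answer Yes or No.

Yes

Pᶜ = {6,16,17,20}
Pᶜ ∪ R = {6,7,8,9,10,11,12,14,15,16,17,18,19,20,21}
S − R = {5,13}
R − Q = {6,8,12,14,15,16,17,18,20}
R − (R − Q) = {7,9,10,11,19,21}
(S − R) − (R − (R − Q)) = {5,13}
(Pᶜ ∪ R) ∩ ((S − R) − (R − (R − Q))) = {}
R ∩ P = {7,8,9,10,11,12,14,15,18,19,21}
R △ Q = {6,8,12,14,15,16,17,18,20}
(R ∩ P) − (R △ Q) = {7,9,10,11,19,21}
Every element of {} is in {7,9,10,11,19,21}, so (Pᶜ ∪ R) ∩ ((S − R) − (R − (R − Q))) ⊆ (R ∩ P) − (R △ Q).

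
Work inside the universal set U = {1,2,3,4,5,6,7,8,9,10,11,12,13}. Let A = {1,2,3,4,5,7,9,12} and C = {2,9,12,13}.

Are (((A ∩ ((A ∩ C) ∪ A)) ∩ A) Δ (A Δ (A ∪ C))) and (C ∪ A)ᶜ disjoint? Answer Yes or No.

A ∩ C = {2,9,12}
(A ∩ C) ∪ A = {1,2,3,4,5,7,9,12}
A ∩ ((A ∩ C) ∪ A) = {1,2,3,4,5,7,9,12}
(A ∩ ((A ∩ C) ∪ A)) ∩ A = {1,2,3,4,5,7,9,12}
A ∪ C = {1,2,3,4,5,7,9,12,13}
A Δ (A ∪ C) = {13}
((A ∩ ((A ∩ C) ∪ A)) ∩ A) Δ (A Δ (A ∪ C)) = {1,2,3,4,5,7,9,12,13}
C ∪ A = {1,2,3,4,5,7,9,12,13}
(C ∪ A)ᶜ = {6,8,10,11}
{1,2,3,4,5,7,9,12,13} and {6,8,10,11} share no elements.

Yes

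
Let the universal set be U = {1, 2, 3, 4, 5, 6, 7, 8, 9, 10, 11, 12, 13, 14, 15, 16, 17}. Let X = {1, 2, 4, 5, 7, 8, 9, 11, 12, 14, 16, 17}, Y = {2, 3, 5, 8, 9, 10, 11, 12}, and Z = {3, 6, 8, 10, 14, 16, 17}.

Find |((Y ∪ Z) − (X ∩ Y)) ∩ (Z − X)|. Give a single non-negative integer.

Y ∪ Z = {2, 3, 5, 6, 8, 9, 10, 11, 12, 14, 16, 17}
X ∩ Y = {2, 5, 8, 9, 11, 12}
(Y ∪ Z) − (X ∩ Y) = {3, 6, 10, 14, 16, 17}
Z − X = {3, 6, 10}
((Y ∪ Z) − (X ∩ Y)) ∩ (Z − X) = {3, 6, 10}
|((Y ∪ Z) − (X ∩ Y)) ∩ (Z − X)| = 3

3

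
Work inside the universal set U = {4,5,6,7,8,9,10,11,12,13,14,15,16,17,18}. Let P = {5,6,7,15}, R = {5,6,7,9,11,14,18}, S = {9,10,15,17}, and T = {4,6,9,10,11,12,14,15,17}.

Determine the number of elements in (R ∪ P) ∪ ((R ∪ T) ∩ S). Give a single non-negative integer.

R ∪ P = {5,6,7,9,11,14,15,18}
R ∪ T = {4,5,6,7,9,10,11,12,14,15,17,18}
(R ∪ T) ∩ S = {9,10,15,17}
(R ∪ P) ∪ ((R ∪ T) ∩ S) = {5,6,7,9,10,11,14,15,17,18}
|(R ∪ P) ∪ ((R ∪ T) ∩ S)| = 10

10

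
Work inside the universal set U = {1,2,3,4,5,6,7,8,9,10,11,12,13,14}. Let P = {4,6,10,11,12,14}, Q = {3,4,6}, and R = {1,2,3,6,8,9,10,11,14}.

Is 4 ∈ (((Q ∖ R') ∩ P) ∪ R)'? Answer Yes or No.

Yes

4 ∉ R, so 4 ∈ R'
4 ∈ Q and 4 ∈ R', so 4 ∉ Q ∖ R'
4 ∉ (Q ∖ R') and 4 ∈ P, so 4 ∉ (Q ∖ R') ∩ P
4 ∉ ((Q ∖ R') ∩ P) and 4 ∉ R, so 4 ∉ ((Q ∖ R') ∩ P) ∪ R
4 ∈ (((Q ∖ R') ∩ P) ∪ R)' since 4 ∉ (((Q ∖ R') ∩ P) ∪ R)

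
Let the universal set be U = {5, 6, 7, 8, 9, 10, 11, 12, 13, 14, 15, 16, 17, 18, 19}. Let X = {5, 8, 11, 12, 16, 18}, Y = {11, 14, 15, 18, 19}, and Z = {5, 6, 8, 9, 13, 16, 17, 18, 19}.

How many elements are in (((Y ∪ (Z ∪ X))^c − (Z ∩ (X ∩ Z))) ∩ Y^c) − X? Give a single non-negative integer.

2

Z ∪ X = {5, 6, 8, 9, 11, 12, 13, 16, 17, 18, 19}
Y ∪ (Z ∪ X) = {5, 6, 8, 9, 11, 12, 13, 14, 15, 16, 17, 18, 19}
(Y ∪ (Z ∪ X))^c = {7, 10}
X ∩ Z = {5, 8, 16, 18}
Z ∩ (X ∩ Z) = {5, 8, 16, 18}
(Y ∪ (Z ∪ X))^c − (Z ∩ (X ∩ Z)) = {7, 10}
Y^c = {5, 6, 7, 8, 9, 10, 12, 13, 16, 17}
((Y ∪ (Z ∪ X))^c − (Z ∩ (X ∩ Z))) ∩ Y^c = {7, 10}
(((Y ∪ (Z ∪ X))^c − (Z ∩ (X ∩ Z))) ∩ Y^c) − X = {7, 10}
|(((Y ∪ (Z ∪ X))^c − (Z ∩ (X ∩ Z))) ∩ Y^c) − X| = 2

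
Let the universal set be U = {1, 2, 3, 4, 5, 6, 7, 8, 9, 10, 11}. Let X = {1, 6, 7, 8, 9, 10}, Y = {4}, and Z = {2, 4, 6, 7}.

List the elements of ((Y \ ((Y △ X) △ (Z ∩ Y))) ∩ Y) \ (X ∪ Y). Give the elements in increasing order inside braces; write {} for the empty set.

{}

Y △ X = {1, 4, 6, 7, 8, 9, 10}
Z ∩ Y = {4}
(Y △ X) △ (Z ∩ Y) = {1, 6, 7, 8, 9, 10}
Y \ ((Y △ X) △ (Z ∩ Y)) = {4}
(Y \ ((Y △ X) △ (Z ∩ Y))) ∩ Y = {4}
X ∪ Y = {1, 4, 6, 7, 8, 9, 10}
((Y \ ((Y △ X) △ (Z ∩ Y))) ∩ Y) \ (X ∪ Y) = {}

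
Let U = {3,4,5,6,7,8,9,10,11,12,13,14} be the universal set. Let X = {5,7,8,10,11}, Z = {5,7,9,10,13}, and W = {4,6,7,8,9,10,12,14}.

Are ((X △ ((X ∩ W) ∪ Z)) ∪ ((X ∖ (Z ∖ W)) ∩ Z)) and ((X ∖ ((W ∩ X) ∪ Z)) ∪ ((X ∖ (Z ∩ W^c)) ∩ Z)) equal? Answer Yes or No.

X ∩ W = {7,8,10}
(X ∩ W) ∪ Z = {5,7,8,9,10,13}
X △ ((X ∩ W) ∪ Z) = {9,11,13}
Z ∖ W = {5,13}
X ∖ (Z ∖ W) = {7,8,10,11}
(X ∖ (Z ∖ W)) ∩ Z = {7,10}
(X △ ((X ∩ W) ∪ Z)) ∪ ((X ∖ (Z ∖ W)) ∩ Z) = {7,9,10,11,13}
W ∩ X = {7,8,10}
(W ∩ X) ∪ Z = {5,7,8,9,10,13}
X ∖ ((W ∩ X) ∪ Z) = {11}
W^c = {3,5,11,13}
Z ∩ W^c = {5,13}
X ∖ (Z ∩ W^c) = {7,8,10,11}
(X ∖ (Z ∩ W^c)) ∩ Z = {7,10}
(X ∖ ((W ∩ X) ∪ Z)) ∪ ((X ∖ (Z ∩ W^c)) ∩ Z) = {7,10,11}
9 ∈ (X △ ((X ∩ W) ∪ Z)) ∪ ((X ∖ (Z ∖ W)) ∩ Z) but 9 ∉ (X ∖ ((W ∩ X) ∪ Z)) ∪ ((X ∖ (Z ∩ W^c)) ∩ Z), so they differ.

No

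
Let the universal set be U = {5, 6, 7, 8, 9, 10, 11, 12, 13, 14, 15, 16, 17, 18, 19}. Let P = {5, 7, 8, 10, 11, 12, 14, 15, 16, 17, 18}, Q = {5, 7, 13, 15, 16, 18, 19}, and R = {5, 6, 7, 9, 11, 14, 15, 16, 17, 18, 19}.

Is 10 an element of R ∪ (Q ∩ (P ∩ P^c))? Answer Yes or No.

No

10 ∈ P, so 10 ∉ P^c
10 ∈ P and 10 ∉ P^c, so 10 ∉ P ∩ P^c
10 ∉ Q and 10 ∉ (P ∩ P^c), so 10 ∉ Q ∩ (P ∩ P^c)
10 ∉ R and 10 ∉ (Q ∩ (P ∩ P^c)), so 10 ∉ R ∪ (Q ∩ (P ∩ P^c))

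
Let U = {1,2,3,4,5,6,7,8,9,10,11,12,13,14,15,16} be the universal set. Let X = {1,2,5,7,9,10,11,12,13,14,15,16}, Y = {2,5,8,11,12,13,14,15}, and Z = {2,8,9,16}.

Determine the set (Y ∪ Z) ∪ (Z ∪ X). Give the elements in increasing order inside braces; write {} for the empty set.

{1,2,5,7,8,9,10,11,12,13,14,15,16}

Y ∪ Z = {2,5,8,9,11,12,13,14,15,16}
Z ∪ X = {1,2,5,7,8,9,10,11,12,13,14,15,16}
(Y ∪ Z) ∪ (Z ∪ X) = {1,2,5,7,8,9,10,11,12,13,14,15,16}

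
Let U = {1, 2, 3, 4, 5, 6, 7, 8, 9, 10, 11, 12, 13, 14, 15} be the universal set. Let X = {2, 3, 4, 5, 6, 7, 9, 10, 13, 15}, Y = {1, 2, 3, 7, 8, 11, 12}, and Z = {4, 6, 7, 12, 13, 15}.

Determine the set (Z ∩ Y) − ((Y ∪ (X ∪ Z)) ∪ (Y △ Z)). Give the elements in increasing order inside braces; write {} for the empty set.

Z ∩ Y = {7, 12}
X ∪ Z = {2, 3, 4, 5, 6, 7, 9, 10, 12, 13, 15}
Y ∪ (X ∪ Z) = {1, 2, 3, 4, 5, 6, 7, 8, 9, 10, 11, 12, 13, 15}
Y △ Z = {1, 2, 3, 4, 6, 8, 11, 13, 15}
(Y ∪ (X ∪ Z)) ∪ (Y △ Z) = {1, 2, 3, 4, 5, 6, 7, 8, 9, 10, 11, 12, 13, 15}
(Z ∩ Y) − ((Y ∪ (X ∪ Z)) ∪ (Y △ Z)) = {}

{}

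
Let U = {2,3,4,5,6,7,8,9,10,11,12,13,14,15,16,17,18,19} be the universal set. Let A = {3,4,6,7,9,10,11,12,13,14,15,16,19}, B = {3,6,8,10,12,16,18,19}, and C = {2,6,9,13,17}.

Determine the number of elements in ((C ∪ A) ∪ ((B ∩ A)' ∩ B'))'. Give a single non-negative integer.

2

C ∪ A = {2,3,4,6,7,9,10,11,12,13,14,15,16,17,19}
B ∩ A = {3,6,10,12,16,19}
(B ∩ A)' = {2,4,5,7,8,9,11,13,14,15,17,18}
B' = {2,4,5,7,9,11,13,14,15,17}
(B ∩ A)' ∩ B' = {2,4,5,7,9,11,13,14,15,17}
(C ∪ A) ∪ ((B ∩ A)' ∩ B') = {2,3,4,5,6,7,9,10,11,12,13,14,15,16,17,19}
((C ∪ A) ∪ ((B ∩ A)' ∩ B'))' = {8,18}
|((C ∪ A) ∪ ((B ∩ A)' ∩ B'))'| = 2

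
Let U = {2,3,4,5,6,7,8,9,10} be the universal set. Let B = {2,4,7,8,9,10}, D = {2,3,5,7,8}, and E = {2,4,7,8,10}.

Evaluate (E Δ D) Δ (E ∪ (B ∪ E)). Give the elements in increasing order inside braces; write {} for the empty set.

{2,3,5,7,8,9}

E Δ D = {3,4,5,10}
B ∪ E = {2,4,7,8,9,10}
E ∪ (B ∪ E) = {2,4,7,8,9,10}
(E Δ D) Δ (E ∪ (B ∪ E)) = {2,3,5,7,8,9}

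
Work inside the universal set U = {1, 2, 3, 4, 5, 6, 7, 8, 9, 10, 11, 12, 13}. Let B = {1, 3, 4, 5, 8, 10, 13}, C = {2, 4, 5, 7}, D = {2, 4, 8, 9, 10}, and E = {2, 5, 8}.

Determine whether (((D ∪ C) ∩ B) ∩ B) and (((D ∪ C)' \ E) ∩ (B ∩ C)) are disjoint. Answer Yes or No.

Yes

D ∪ C = {2, 4, 5, 7, 8, 9, 10}
(D ∪ C) ∩ B = {4, 5, 8, 10}
((D ∪ C) ∩ B) ∩ B = {4, 5, 8, 10}
(D ∪ C)' = {1, 3, 6, 11, 12, 13}
(D ∪ C)' \ E = {1, 3, 6, 11, 12, 13}
B ∩ C = {4, 5}
((D ∪ C)' \ E) ∩ (B ∩ C) = {}
{4, 5, 8, 10} and {} share no elements.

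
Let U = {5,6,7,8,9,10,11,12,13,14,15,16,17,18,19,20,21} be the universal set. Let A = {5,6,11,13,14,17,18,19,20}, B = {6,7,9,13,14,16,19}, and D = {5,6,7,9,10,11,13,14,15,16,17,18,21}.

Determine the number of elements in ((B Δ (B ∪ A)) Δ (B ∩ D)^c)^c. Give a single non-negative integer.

11

B ∪ A = {5,6,7,9,11,13,14,16,17,18,19,20}
B Δ (B ∪ A) = {5,11,17,18,20}
B ∩ D = {6,7,9,13,14,16}
(B ∩ D)^c = {5,8,10,11,12,15,17,18,19,20,21}
(B Δ (B ∪ A)) Δ (B ∩ D)^c = {8,10,12,15,19,21}
((B Δ (B ∪ A)) Δ (B ∩ D)^c)^c = {5,6,7,9,11,13,14,16,17,18,20}
|((B Δ (B ∪ A)) Δ (B ∩ D)^c)^c| = 11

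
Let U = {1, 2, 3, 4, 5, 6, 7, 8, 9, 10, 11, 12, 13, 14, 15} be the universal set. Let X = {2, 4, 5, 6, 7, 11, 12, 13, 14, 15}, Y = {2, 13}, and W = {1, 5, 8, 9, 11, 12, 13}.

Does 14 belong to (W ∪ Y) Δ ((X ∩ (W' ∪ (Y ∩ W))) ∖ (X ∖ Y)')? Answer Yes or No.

14 ∉ W and 14 ∉ Y, so 14 ∉ W ∪ Y
14 ∉ W, so 14 ∈ W'
14 ∉ Y and 14 ∉ W, so 14 ∉ Y ∩ W
14 ∈ W' and 14 ∉ (Y ∩ W), so 14 ∈ W' ∪ (Y ∩ W)
14 ∈ X and 14 ∈ (W' ∪ (Y ∩ W)), so 14 ∈ X ∩ (W' ∪ (Y ∩ W))
14 ∈ X and 14 ∉ Y, so 14 ∈ X ∖ Y
14 ∉ (X ∖ Y)' since 14 ∈ (X ∖ Y)
14 ∈ (X ∩ (W' ∪ (Y ∩ W))) and 14 ∉ (X ∖ Y)', so 14 ∈ (X ∩ (W' ∪ (Y ∩ W))) ∖ (X ∖ Y)'
14 ∉ (W ∪ Y) and 14 ∈ ((X ∩ (W' ∪ (Y ∩ W))) ∖ (X ∖ Y)'), so 14 ∈ (W ∪ Y) Δ ((X ∩ (W' ∪ (Y ∩ W))) ∖ (X ∖ Y)')

Yes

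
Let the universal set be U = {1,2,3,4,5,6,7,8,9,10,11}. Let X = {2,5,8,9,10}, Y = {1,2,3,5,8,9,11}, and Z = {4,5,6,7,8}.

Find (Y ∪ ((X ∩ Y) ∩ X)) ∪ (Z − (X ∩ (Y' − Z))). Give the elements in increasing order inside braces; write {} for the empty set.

{1,2,3,4,5,6,7,8,9,11}

X ∩ Y = {2,5,8,9}
(X ∩ Y) ∩ X = {2,5,8,9}
Y ∪ ((X ∩ Y) ∩ X) = {1,2,3,5,8,9,11}
Y' = {4,6,7,10}
Y' − Z = {10}
X ∩ (Y' − Z) = {10}
Z − (X ∩ (Y' − Z)) = {4,5,6,7,8}
(Y ∪ ((X ∩ Y) ∩ X)) ∪ (Z − (X ∩ (Y' − Z))) = {1,2,3,4,5,6,7,8,9,11}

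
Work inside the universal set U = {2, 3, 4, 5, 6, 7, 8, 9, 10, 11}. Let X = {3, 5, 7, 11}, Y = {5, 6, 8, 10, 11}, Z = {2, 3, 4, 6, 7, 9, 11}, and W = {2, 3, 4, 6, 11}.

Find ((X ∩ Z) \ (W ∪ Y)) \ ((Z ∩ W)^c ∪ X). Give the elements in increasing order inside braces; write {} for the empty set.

X ∩ Z = {3, 7, 11}
W ∪ Y = {2, 3, 4, 5, 6, 8, 10, 11}
(X ∩ Z) \ (W ∪ Y) = {7}
Z ∩ W = {2, 3, 4, 6, 11}
(Z ∩ W)^c = {5, 7, 8, 9, 10}
(Z ∩ W)^c ∪ X = {3, 5, 7, 8, 9, 10, 11}
((X ∩ Z) \ (W ∪ Y)) \ ((Z ∩ W)^c ∪ X) = {}

{}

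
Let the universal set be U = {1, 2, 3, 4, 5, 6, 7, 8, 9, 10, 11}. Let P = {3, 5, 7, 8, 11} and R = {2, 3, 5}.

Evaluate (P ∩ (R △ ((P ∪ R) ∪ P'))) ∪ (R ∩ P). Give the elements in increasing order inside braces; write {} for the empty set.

{3, 5, 7, 8, 11}

P ∪ R = {2, 3, 5, 7, 8, 11}
P' = {1, 2, 4, 6, 9, 10}
(P ∪ R) ∪ P' = {1, 2, 3, 4, 5, 6, 7, 8, 9, 10, 11}
R △ ((P ∪ R) ∪ P') = {1, 4, 6, 7, 8, 9, 10, 11}
P ∩ (R △ ((P ∪ R) ∪ P')) = {7, 8, 11}
R ∩ P = {3, 5}
(P ∩ (R △ ((P ∪ R) ∪ P'))) ∪ (R ∩ P) = {3, 5, 7, 8, 11}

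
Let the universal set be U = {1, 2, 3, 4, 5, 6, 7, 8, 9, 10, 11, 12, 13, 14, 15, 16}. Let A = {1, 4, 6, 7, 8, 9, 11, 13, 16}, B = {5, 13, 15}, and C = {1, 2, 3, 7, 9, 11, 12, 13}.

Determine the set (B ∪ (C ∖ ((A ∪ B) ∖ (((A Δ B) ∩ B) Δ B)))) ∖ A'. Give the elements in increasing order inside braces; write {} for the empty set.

{13}

A ∪ B = {1, 4, 5, 6, 7, 8, 9, 11, 13, 15, 16}
A Δ B = {1, 4, 5, 6, 7, 8, 9, 11, 15, 16}
(A Δ B) ∩ B = {5, 15}
((A Δ B) ∩ B) Δ B = {13}
(A ∪ B) ∖ (((A Δ B) ∩ B) Δ B) = {1, 4, 5, 6, 7, 8, 9, 11, 15, 16}
C ∖ ((A ∪ B) ∖ (((A Δ B) ∩ B) Δ B)) = {2, 3, 12, 13}
B ∪ (C ∖ ((A ∪ B) ∖ (((A Δ B) ∩ B) Δ B))) = {2, 3, 5, 12, 13, 15}
A' = {2, 3, 5, 10, 12, 14, 15}
(B ∪ (C ∖ ((A ∪ B) ∖ (((A Δ B) ∩ B) Δ B)))) ∖ A' = {13}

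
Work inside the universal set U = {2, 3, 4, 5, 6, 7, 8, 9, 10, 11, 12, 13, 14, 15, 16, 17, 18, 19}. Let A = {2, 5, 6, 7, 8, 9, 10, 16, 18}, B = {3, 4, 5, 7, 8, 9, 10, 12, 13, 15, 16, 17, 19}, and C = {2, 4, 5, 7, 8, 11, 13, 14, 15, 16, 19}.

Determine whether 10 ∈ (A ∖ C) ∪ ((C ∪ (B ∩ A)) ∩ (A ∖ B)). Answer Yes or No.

Yes

10 ∈ A and 10 ∉ C, so 10 ∈ A ∖ C
10 ∈ B and 10 ∈ A, so 10 ∈ B ∩ A
10 ∉ C and 10 ∈ (B ∩ A), so 10 ∈ C ∪ (B ∩ A)
10 ∈ A and 10 ∈ B, so 10 ∉ A ∖ B
10 ∈ (C ∪ (B ∩ A)) and 10 ∉ (A ∖ B), so 10 ∉ (C ∪ (B ∩ A)) ∩ (A ∖ B)
10 ∈ (A ∖ C) and 10 ∉ ((C ∪ (B ∩ A)) ∩ (A ∖ B)), so 10 ∈ (A ∖ C) ∪ ((C ∪ (B ∩ A)) ∩ (A ∖ B))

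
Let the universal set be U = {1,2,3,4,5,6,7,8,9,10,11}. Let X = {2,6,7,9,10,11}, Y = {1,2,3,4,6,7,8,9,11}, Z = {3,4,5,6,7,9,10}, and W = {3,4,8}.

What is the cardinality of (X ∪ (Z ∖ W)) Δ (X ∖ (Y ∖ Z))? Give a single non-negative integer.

3

Z ∖ W = {5,6,7,9,10}
X ∪ (Z ∖ W) = {2,5,6,7,9,10,11}
Y ∖ Z = {1,2,8,11}
X ∖ (Y ∖ Z) = {6,7,9,10}
(X ∪ (Z ∖ W)) Δ (X ∖ (Y ∖ Z)) = {2,5,11}
|(X ∪ (Z ∖ W)) Δ (X ∖ (Y ∖ Z))| = 3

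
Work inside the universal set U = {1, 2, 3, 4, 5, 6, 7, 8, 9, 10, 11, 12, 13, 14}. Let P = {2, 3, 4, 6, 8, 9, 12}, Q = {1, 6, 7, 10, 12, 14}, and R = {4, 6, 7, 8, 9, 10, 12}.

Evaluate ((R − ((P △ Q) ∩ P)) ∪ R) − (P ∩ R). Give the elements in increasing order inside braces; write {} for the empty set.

P △ Q = {1, 2, 3, 4, 7, 8, 9, 10, 14}
(P △ Q) ∩ P = {2, 3, 4, 8, 9}
R − ((P △ Q) ∩ P) = {6, 7, 10, 12}
(R − ((P △ Q) ∩ P)) ∪ R = {4, 6, 7, 8, 9, 10, 12}
P ∩ R = {4, 6, 8, 9, 12}
((R − ((P △ Q) ∩ P)) ∪ R) − (P ∩ R) = {7, 10}

{7, 10}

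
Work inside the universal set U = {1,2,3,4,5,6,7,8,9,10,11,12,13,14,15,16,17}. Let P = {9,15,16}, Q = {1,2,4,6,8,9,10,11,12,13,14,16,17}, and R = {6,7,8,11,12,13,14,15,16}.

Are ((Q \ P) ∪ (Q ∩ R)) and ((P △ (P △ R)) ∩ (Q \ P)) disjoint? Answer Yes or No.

Q \ P = {1,2,4,6,8,10,11,12,13,14,17}
Q ∩ R = {6,8,11,12,13,14,16}
(Q \ P) ∪ (Q ∩ R) = {1,2,4,6,8,10,11,12,13,14,16,17}
P △ R = {6,7,8,9,11,12,13,14}
P △ (P △ R) = {6,7,8,11,12,13,14,15,16}
(P △ (P △ R)) ∩ (Q \ P) = {6,8,11,12,13,14}
6 lies in both, so they are not disjoint.

No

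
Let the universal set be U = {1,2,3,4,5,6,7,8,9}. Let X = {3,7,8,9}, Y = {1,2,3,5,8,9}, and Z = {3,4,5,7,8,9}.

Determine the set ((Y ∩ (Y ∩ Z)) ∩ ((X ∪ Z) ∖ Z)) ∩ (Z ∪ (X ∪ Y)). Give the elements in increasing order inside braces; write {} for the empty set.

{}

Y ∩ Z = {3,5,8,9}
Y ∩ (Y ∩ Z) = {3,5,8,9}
X ∪ Z = {3,4,5,7,8,9}
(X ∪ Z) ∖ Z = {}
(Y ∩ (Y ∩ Z)) ∩ ((X ∪ Z) ∖ Z) = {}
X ∪ Y = {1,2,3,5,7,8,9}
Z ∪ (X ∪ Y) = {1,2,3,4,5,7,8,9}
((Y ∩ (Y ∩ Z)) ∩ ((X ∪ Z) ∖ Z)) ∩ (Z ∪ (X ∪ Y)) = {}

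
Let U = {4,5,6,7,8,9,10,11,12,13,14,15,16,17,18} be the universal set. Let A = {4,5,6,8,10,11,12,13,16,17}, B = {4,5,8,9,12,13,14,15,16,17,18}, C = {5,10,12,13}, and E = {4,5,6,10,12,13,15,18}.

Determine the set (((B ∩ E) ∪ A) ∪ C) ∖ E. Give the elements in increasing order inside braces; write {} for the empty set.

B ∩ E = {4,5,12,13,15,18}
(B ∩ E) ∪ A = {4,5,6,8,10,11,12,13,15,16,17,18}
((B ∩ E) ∪ A) ∪ C = {4,5,6,8,10,11,12,13,15,16,17,18}
(((B ∩ E) ∪ A) ∪ C) ∖ E = {8,11,16,17}

{8,11,16,17}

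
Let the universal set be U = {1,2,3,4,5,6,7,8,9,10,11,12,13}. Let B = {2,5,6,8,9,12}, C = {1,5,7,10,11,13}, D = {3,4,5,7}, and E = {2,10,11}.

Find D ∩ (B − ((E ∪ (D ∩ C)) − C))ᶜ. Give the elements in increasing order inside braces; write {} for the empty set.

{3,4,7}

D ∩ C = {5,7}
E ∪ (D ∩ C) = {2,5,7,10,11}
(E ∪ (D ∩ C)) − C = {2}
B − ((E ∪ (D ∩ C)) − C) = {5,6,8,9,12}
(B − ((E ∪ (D ∩ C)) − C))ᶜ = {1,2,3,4,7,10,11,13}
D ∩ (B − ((E ∪ (D ∩ C)) − C))ᶜ = {3,4,7}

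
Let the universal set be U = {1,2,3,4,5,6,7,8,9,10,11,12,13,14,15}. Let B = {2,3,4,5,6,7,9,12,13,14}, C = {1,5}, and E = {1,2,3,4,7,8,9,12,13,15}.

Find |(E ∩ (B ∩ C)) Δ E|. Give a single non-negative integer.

B ∩ C = {5}
E ∩ (B ∩ C) = {}
(E ∩ (B ∩ C)) Δ E = {1,2,3,4,7,8,9,12,13,15}
|(E ∩ (B ∩ C)) Δ E| = 10

10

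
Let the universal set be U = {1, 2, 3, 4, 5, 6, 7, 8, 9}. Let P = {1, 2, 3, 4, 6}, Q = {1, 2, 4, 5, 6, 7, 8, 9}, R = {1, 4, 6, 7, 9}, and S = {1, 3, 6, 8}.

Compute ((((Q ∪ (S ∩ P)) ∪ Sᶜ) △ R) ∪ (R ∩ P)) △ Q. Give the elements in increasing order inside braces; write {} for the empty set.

{3, 7, 9}

S ∩ P = {1, 3, 6}
Q ∪ (S ∩ P) = {1, 2, 3, 4, 5, 6, 7, 8, 9}
Sᶜ = {2, 4, 5, 7, 9}
(Q ∪ (S ∩ P)) ∪ Sᶜ = {1, 2, 3, 4, 5, 6, 7, 8, 9}
((Q ∪ (S ∩ P)) ∪ Sᶜ) △ R = {2, 3, 5, 8}
R ∩ P = {1, 4, 6}
(((Q ∪ (S ∩ P)) ∪ Sᶜ) △ R) ∪ (R ∩ P) = {1, 2, 3, 4, 5, 6, 8}
((((Q ∪ (S ∩ P)) ∪ Sᶜ) △ R) ∪ (R ∩ P)) △ Q = {3, 7, 9}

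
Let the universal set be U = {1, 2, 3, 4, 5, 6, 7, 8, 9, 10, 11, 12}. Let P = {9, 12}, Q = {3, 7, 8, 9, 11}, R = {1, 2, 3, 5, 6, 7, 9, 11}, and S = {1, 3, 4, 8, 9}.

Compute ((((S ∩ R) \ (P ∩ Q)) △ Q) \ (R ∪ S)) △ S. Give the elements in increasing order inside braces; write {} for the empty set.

S ∩ R = {1, 3, 9}
P ∩ Q = {9}
(S ∩ R) \ (P ∩ Q) = {1, 3}
((S ∩ R) \ (P ∩ Q)) △ Q = {1, 7, 8, 9, 11}
R ∪ S = {1, 2, 3, 4, 5, 6, 7, 8, 9, 11}
(((S ∩ R) \ (P ∩ Q)) △ Q) \ (R ∪ S) = {}
((((S ∩ R) \ (P ∩ Q)) △ Q) \ (R ∪ S)) △ S = {1, 3, 4, 8, 9}

{1, 3, 4, 8, 9}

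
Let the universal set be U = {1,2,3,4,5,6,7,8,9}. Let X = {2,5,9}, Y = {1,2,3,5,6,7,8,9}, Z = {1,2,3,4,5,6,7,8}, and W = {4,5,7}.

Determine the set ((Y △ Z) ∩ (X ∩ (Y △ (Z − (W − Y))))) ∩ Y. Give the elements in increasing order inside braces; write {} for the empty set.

{9}

Y △ Z = {4,9}
W − Y = {4}
Z − (W − Y) = {1,2,3,5,6,7,8}
Y △ (Z − (W − Y)) = {9}
X ∩ (Y △ (Z − (W − Y))) = {9}
(Y △ Z) ∩ (X ∩ (Y △ (Z − (W − Y)))) = {9}
((Y △ Z) ∩ (X ∩ (Y △ (Z − (W − Y))))) ∩ Y = {9}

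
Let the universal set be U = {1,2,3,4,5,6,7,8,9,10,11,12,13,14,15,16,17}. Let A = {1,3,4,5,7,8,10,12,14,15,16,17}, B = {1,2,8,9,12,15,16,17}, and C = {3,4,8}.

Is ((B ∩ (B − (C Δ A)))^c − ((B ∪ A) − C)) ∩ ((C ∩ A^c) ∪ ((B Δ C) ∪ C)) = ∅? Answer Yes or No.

No

C Δ A = {1,5,7,10,12,14,15,16,17}
B − (C Δ A) = {2,8,9}
B ∩ (B − (C Δ A)) = {2,8,9}
(B ∩ (B − (C Δ A)))^c = {1,3,4,5,6,7,10,11,12,13,14,15,16,17}
B ∪ A = {1,2,3,4,5,7,8,9,10,12,14,15,16,17}
(B ∪ A) − C = {1,2,5,7,9,10,12,14,15,16,17}
(B ∩ (B − (C Δ A)))^c − ((B ∪ A) − C) = {3,4,6,11,13}
A^c = {2,6,9,11,13}
C ∩ A^c = {}
B Δ C = {1,2,3,4,9,12,15,16,17}
(B Δ C) ∪ C = {1,2,3,4,8,9,12,15,16,17}
(C ∩ A^c) ∪ ((B Δ C) ∪ C) = {1,2,3,4,8,9,12,15,16,17}
3 lies in both, so they are not disjoint.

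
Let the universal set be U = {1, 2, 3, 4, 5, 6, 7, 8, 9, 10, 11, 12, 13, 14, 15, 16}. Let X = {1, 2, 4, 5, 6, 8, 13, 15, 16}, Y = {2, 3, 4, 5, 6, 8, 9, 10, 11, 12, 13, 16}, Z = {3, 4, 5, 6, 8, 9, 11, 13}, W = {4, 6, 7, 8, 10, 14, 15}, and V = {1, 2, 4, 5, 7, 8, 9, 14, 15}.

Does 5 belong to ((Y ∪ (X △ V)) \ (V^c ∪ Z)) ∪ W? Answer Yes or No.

No

5 ∈ X and 5 ∈ V, so 5 ∉ X △ V
5 ∈ Y and 5 ∉ (X △ V), so 5 ∈ Y ∪ (X △ V)
5 ∈ V, so 5 ∉ V^c
5 ∉ V^c and 5 ∈ Z, so 5 ∈ V^c ∪ Z
5 ∈ (Y ∪ (X △ V)) and 5 ∈ (V^c ∪ Z), so 5 ∉ (Y ∪ (X △ V)) \ (V^c ∪ Z)
5 ∉ ((Y ∪ (X △ V)) \ (V^c ∪ Z)) and 5 ∉ W, so 5 ∉ ((Y ∪ (X △ V)) \ (V^c ∪ Z)) ∪ W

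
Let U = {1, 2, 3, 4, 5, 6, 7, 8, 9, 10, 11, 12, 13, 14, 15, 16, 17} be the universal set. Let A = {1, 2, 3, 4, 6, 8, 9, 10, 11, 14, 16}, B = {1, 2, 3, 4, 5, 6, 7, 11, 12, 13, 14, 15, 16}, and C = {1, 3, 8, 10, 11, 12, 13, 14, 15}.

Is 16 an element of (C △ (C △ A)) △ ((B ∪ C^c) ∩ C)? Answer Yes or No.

16 ∉ C and 16 ∈ A, so 16 ∈ C △ A
16 ∉ C and 16 ∈ (C △ A), so 16 ∈ C △ (C △ A)
16 ∉ C, so 16 ∈ C^c
16 ∈ B and 16 ∈ C^c, so 16 ∈ B ∪ C^c
16 ∈ (B ∪ C^c) and 16 ∉ C, so 16 ∉ (B ∪ C^c) ∩ C
16 ∈ (C △ (C △ A)) and 16 ∉ ((B ∪ C^c) ∩ C), so 16 ∈ (C △ (C △ A)) △ ((B ∪ C^c) ∩ C)

Yes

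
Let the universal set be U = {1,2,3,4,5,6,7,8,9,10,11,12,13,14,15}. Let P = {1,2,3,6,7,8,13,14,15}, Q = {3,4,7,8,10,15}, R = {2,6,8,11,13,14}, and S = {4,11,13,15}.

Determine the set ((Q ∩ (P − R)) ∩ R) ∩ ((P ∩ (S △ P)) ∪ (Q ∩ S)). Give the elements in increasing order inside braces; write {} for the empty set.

P − R = {1,3,7,15}
Q ∩ (P − R) = {3,7,15}
(Q ∩ (P − R)) ∩ R = {}
S △ P = {1,2,3,4,6,7,8,11,14}
P ∩ (S △ P) = {1,2,3,6,7,8,14}
Q ∩ S = {4,15}
(P ∩ (S △ P)) ∪ (Q ∩ S) = {1,2,3,4,6,7,8,14,15}
((Q ∩ (P − R)) ∩ R) ∩ ((P ∩ (S △ P)) ∪ (Q ∩ S)) = {}

{}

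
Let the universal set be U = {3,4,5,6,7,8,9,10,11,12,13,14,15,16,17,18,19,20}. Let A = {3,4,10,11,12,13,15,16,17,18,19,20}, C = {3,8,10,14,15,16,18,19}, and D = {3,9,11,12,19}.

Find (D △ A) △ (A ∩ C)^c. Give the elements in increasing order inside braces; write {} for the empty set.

D △ A = {4,9,10,13,15,16,17,18,20}
A ∩ C = {3,10,15,16,18,19}
(A ∩ C)^c = {4,5,6,7,8,9,11,12,13,14,17,20}
(D △ A) △ (A ∩ C)^c = {5,6,7,8,10,11,12,14,15,16,18}

{5,6,7,8,10,11,12,14,15,16,18}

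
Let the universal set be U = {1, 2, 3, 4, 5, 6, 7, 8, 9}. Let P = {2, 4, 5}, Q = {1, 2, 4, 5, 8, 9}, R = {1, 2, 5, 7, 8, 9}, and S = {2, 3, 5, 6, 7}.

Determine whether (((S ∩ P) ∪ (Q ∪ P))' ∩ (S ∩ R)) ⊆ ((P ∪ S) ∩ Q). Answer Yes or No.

S ∩ P = {2, 5}
Q ∪ P = {1, 2, 4, 5, 8, 9}
(S ∩ P) ∪ (Q ∪ P) = {1, 2, 4, 5, 8, 9}
((S ∩ P) ∪ (Q ∪ P))' = {3, 6, 7}
S ∩ R = {2, 5, 7}
((S ∩ P) ∪ (Q ∪ P))' ∩ (S ∩ R) = {7}
P ∪ S = {2, 3, 4, 5, 6, 7}
(P ∪ S) ∩ Q = {2, 4, 5}
7 ∈ ((S ∩ P) ∪ (Q ∪ P))' ∩ (S ∩ R) but 7 ∉ (P ∪ S) ∩ Q, so the inclusion fails.

No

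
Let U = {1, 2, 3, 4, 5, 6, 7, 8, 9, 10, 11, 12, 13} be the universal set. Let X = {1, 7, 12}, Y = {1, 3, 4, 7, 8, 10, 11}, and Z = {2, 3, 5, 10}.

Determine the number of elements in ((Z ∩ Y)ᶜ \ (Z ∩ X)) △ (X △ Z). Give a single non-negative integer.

Z ∩ Y = {3, 10}
(Z ∩ Y)ᶜ = {1, 2, 4, 5, 6, 7, 8, 9, 11, 12, 13}
Z ∩ X = {}
(Z ∩ Y)ᶜ \ (Z ∩ X) = {1, 2, 4, 5, 6, 7, 8, 9, 11, 12, 13}
X △ Z = {1, 2, 3, 5, 7, 10, 12}
((Z ∩ Y)ᶜ \ (Z ∩ X)) △ (X △ Z) = {3, 4, 6, 8, 9, 10, 11, 13}
|((Z ∩ Y)ᶜ \ (Z ∩ X)) △ (X △ Z)| = 8

8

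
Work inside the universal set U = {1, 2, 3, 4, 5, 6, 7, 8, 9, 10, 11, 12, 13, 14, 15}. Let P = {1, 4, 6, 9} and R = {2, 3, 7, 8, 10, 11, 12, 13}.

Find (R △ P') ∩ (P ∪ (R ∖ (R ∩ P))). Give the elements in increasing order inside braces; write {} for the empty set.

P' = {2, 3, 5, 7, 8, 10, 11, 12, 13, 14, 15}
R △ P' = {5, 14, 15}
R ∩ P = {}
R ∖ (R ∩ P) = {2, 3, 7, 8, 10, 11, 12, 13}
P ∪ (R ∖ (R ∩ P)) = {1, 2, 3, 4, 6, 7, 8, 9, 10, 11, 12, 13}
(R △ P') ∩ (P ∪ (R ∖ (R ∩ P))) = {}

{}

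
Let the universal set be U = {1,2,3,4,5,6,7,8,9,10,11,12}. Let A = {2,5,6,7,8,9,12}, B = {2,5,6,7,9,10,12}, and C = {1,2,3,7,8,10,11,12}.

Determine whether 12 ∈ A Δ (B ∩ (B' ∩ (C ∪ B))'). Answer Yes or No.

No

12 ∈ B, so 12 ∉ B'
12 ∈ C and 12 ∈ B, so 12 ∈ C ∪ B
12 ∉ B' and 12 ∈ (C ∪ B), so 12 ∉ B' ∩ (C ∪ B)
12 ∈ (B' ∩ (C ∪ B))' since 12 ∉ (B' ∩ (C ∪ B))
12 ∈ B and 12 ∈ (B' ∩ (C ∪ B))', so 12 ∈ B ∩ (B' ∩ (C ∪ B))'
12 ∈ A and 12 ∈ (B ∩ (B' ∩ (C ∪ B))'), so 12 ∉ A Δ (B ∩ (B' ∩ (C ∪ B))')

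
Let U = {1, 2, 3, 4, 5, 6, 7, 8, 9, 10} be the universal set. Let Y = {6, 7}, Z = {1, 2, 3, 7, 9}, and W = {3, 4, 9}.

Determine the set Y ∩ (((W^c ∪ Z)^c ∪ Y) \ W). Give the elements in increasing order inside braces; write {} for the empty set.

{6, 7}

W^c = {1, 2, 5, 6, 7, 8, 10}
W^c ∪ Z = {1, 2, 3, 5, 6, 7, 8, 9, 10}
(W^c ∪ Z)^c = {4}
(W^c ∪ Z)^c ∪ Y = {4, 6, 7}
((W^c ∪ Z)^c ∪ Y) \ W = {6, 7}
Y ∩ (((W^c ∪ Z)^c ∪ Y) \ W) = {6, 7}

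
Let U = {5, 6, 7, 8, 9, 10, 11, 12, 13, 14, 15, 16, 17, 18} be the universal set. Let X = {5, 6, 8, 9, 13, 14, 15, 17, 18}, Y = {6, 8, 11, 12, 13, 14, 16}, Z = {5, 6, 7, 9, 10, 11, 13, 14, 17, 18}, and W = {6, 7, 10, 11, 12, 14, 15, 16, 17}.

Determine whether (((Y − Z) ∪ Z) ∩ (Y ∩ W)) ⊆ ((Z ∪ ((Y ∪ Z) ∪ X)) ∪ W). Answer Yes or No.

Yes

Y − Z = {8, 12, 16}
(Y − Z) ∪ Z = {5, 6, 7, 8, 9, 10, 11, 12, 13, 14, 16, 17, 18}
Y ∩ W = {6, 11, 12, 14, 16}
((Y − Z) ∪ Z) ∩ (Y ∩ W) = {6, 11, 12, 14, 16}
Y ∪ Z = {5, 6, 7, 8, 9, 10, 11, 12, 13, 14, 16, 17, 18}
(Y ∪ Z) ∪ X = {5, 6, 7, 8, 9, 10, 11, 12, 13, 14, 15, 16, 17, 18}
Z ∪ ((Y ∪ Z) ∪ X) = {5, 6, 7, 8, 9, 10, 11, 12, 13, 14, 15, 16, 17, 18}
(Z ∪ ((Y ∪ Z) ∪ X)) ∪ W = {5, 6, 7, 8, 9, 10, 11, 12, 13, 14, 15, 16, 17, 18}
Every element of {6, 11, 12, 14, 16} is in {5, 6, 7, 8, 9, 10, 11, 12, 13, 14, 15, 16, 17, 18}, so ((Y − Z) ∪ Z) ∩ (Y ∩ W) ⊆ (Z ∪ ((Y ∪ Z) ∪ X)) ∪ W.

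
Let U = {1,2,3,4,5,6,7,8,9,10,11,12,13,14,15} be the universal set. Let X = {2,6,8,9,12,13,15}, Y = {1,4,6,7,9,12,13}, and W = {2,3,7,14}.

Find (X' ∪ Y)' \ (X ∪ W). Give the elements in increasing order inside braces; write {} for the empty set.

X' = {1,3,4,5,7,10,11,14}
X' ∪ Y = {1,3,4,5,6,7,9,10,11,12,13,14}
(X' ∪ Y)' = {2,8,15}
X ∪ W = {2,3,6,7,8,9,12,13,14,15}
(X' ∪ Y)' \ (X ∪ W) = {}

{}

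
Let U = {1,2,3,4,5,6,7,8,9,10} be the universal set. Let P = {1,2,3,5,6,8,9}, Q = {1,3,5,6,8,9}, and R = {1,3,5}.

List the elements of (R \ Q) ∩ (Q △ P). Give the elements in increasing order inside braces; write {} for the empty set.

{}

R \ Q = {}
Q △ P = {2}
(R \ Q) ∩ (Q △ P) = {}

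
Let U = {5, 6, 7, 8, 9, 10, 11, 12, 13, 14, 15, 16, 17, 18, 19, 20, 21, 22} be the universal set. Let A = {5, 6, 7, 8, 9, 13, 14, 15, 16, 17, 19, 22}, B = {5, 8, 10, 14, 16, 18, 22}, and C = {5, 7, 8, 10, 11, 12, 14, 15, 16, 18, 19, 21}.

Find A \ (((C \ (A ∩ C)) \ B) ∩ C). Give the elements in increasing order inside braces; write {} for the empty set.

A ∩ C = {5, 7, 8, 14, 15, 16, 19}
C \ (A ∩ C) = {10, 11, 12, 18, 21}
(C \ (A ∩ C)) \ B = {11, 12, 21}
((C \ (A ∩ C)) \ B) ∩ C = {11, 12, 21}
A \ (((C \ (A ∩ C)) \ B) ∩ C) = {5, 6, 7, 8, 9, 13, 14, 15, 16, 17, 19, 22}

{5, 6, 7, 8, 9, 13, 14, 15, 16, 17, 19, 22}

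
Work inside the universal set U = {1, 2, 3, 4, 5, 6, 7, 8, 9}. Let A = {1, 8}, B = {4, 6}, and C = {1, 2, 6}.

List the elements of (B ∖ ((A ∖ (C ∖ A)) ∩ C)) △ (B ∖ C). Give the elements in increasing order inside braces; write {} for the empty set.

C ∖ A = {2, 6}
A ∖ (C ∖ A) = {1, 8}
(A ∖ (C ∖ A)) ∩ C = {1}
B ∖ ((A ∖ (C ∖ A)) ∩ C) = {4, 6}
B ∖ C = {4}
(B ∖ ((A ∖ (C ∖ A)) ∩ C)) △ (B ∖ C) = {6}

{6}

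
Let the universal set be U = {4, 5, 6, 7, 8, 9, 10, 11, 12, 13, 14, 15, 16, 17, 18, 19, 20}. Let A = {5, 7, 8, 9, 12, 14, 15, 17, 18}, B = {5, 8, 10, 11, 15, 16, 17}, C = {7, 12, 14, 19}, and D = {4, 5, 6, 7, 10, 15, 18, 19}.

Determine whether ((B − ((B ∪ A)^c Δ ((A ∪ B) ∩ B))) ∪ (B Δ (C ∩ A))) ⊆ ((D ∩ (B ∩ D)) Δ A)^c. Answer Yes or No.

B ∪ A = {5, 7, 8, 9, 10, 11, 12, 14, 15, 16, 17, 18}
(B ∪ A)^c = {4, 6, 13, 19, 20}
A ∪ B = {5, 7, 8, 9, 10, 11, 12, 14, 15, 16, 17, 18}
(A ∪ B) ∩ B = {5, 8, 10, 11, 15, 16, 17}
(B ∪ A)^c Δ ((A ∪ B) ∩ B) = {4, 5, 6, 8, 10, 11, 13, 15, 16, 17, 19, 20}
B − ((B ∪ A)^c Δ ((A ∪ B) ∩ B)) = {}
C ∩ A = {7, 12, 14}
B Δ (C ∩ A) = {5, 7, 8, 10, 11, 12, 14, 15, 16, 17}
(B − ((B ∪ A)^c Δ ((A ∪ B) ∩ B))) ∪ (B Δ (C ∩ A)) = {5, 7, 8, 10, 11, 12, 14, 15, 16, 17}
B ∩ D = {5, 10, 15}
D ∩ (B ∩ D) = {5, 10, 15}
(D ∩ (B ∩ D)) Δ A = {7, 8, 9, 10, 12, 14, 17, 18}
((D ∩ (B ∩ D)) Δ A)^c = {4, 5, 6, 11, 13, 15, 16, 19, 20}
7 ∈ (B − ((B ∪ A)^c Δ ((A ∪ B) ∩ B))) ∪ (B Δ (C ∩ A)) but 7 ∉ ((D ∩ (B ∩ D)) Δ A)^c, so the inclusion fails.

No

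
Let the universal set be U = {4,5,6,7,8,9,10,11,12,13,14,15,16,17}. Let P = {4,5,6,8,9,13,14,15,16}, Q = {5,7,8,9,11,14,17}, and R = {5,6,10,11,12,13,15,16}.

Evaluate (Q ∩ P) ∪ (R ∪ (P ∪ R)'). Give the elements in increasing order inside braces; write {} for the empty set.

Q ∩ P = {5,8,9,14}
P ∪ R = {4,5,6,8,9,10,11,12,13,14,15,16}
(P ∪ R)' = {7,17}
R ∪ (P ∪ R)' = {5,6,7,10,11,12,13,15,16,17}
(Q ∩ P) ∪ (R ∪ (P ∪ R)') = {5,6,7,8,9,10,11,12,13,14,15,16,17}

{5,6,7,8,9,10,11,12,13,14,15,16,17}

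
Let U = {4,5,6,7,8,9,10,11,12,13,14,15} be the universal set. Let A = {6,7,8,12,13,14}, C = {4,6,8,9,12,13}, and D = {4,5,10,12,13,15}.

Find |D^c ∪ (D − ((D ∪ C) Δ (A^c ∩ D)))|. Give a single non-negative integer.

10

D^c = {6,7,8,9,11,14}
D ∪ C = {4,5,6,8,9,10,12,13,15}
A^c = {4,5,9,10,11,15}
A^c ∩ D = {4,5,10,15}
(D ∪ C) Δ (A^c ∩ D) = {6,8,9,12,13}
D − ((D ∪ C) Δ (A^c ∩ D)) = {4,5,10,15}
D^c ∪ (D − ((D ∪ C) Δ (A^c ∩ D))) = {4,5,6,7,8,9,10,11,14,15}
|D^c ∪ (D − ((D ∪ C) Δ (A^c ∩ D)))| = 10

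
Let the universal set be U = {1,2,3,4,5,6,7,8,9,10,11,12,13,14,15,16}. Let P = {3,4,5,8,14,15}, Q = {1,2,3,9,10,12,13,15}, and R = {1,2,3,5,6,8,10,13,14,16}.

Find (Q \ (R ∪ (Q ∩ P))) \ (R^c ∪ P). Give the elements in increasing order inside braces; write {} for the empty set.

Q ∩ P = {3,15}
R ∪ (Q ∩ P) = {1,2,3,5,6,8,10,13,14,15,16}
Q \ (R ∪ (Q ∩ P)) = {9,12}
R^c = {4,7,9,11,12,15}
R^c ∪ P = {3,4,5,7,8,9,11,12,14,15}
(Q \ (R ∪ (Q ∩ P))) \ (R^c ∪ P) = {}

{}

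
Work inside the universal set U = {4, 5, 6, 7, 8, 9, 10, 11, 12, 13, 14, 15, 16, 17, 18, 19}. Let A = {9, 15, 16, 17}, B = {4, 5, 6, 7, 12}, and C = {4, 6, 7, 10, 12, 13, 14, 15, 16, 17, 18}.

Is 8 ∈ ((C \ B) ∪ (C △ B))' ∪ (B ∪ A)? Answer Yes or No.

Yes

8 ∉ C and 8 ∉ B, so 8 ∉ C \ B
8 ∉ C and 8 ∉ B, so 8 ∉ C △ B
8 ∉ (C \ B) and 8 ∉ (C △ B), so 8 ∉ (C \ B) ∪ (C △ B)
8 ∈ ((C \ B) ∪ (C △ B))' since 8 ∉ ((C \ B) ∪ (C △ B))
8 ∉ B and 8 ∉ A, so 8 ∉ B ∪ A
8 ∈ ((C \ B) ∪ (C △ B))' and 8 ∉ (B ∪ A), so 8 ∈ ((C \ B) ∪ (C △ B))' ∪ (B ∪ A)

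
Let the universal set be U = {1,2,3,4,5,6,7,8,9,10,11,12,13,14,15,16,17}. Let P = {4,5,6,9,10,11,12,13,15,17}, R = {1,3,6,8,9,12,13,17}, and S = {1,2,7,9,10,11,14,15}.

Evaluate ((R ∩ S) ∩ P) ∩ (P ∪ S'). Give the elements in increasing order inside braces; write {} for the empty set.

R ∩ S = {1,9}
(R ∩ S) ∩ P = {9}
S' = {3,4,5,6,8,12,13,16,17}
P ∪ S' = {3,4,5,6,8,9,10,11,12,13,15,16,17}
((R ∩ S) ∩ P) ∩ (P ∪ S') = {9}

{9}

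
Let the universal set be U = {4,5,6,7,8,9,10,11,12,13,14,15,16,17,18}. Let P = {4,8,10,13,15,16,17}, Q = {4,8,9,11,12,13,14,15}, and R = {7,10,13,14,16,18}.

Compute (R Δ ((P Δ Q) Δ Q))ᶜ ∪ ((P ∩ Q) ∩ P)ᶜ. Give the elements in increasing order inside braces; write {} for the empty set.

{5,6,7,9,10,11,12,13,14,16,17,18}

P Δ Q = {9,10,11,12,14,16,17}
(P Δ Q) Δ Q = {4,8,10,13,15,16,17}
R Δ ((P Δ Q) Δ Q) = {4,7,8,14,15,17,18}
(R Δ ((P Δ Q) Δ Q))ᶜ = {5,6,9,10,11,12,13,16}
P ∩ Q = {4,8,13,15}
(P ∩ Q) ∩ P = {4,8,13,15}
((P ∩ Q) ∩ P)ᶜ = {5,6,7,9,10,11,12,14,16,17,18}
(R Δ ((P Δ Q) Δ Q))ᶜ ∪ ((P ∩ Q) ∩ P)ᶜ = {5,6,7,9,10,11,12,13,14,16,17,18}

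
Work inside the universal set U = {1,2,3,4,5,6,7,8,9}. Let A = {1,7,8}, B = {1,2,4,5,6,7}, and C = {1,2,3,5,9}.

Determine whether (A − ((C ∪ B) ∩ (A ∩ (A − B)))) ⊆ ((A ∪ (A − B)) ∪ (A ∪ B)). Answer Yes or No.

C ∪ B = {1,2,3,4,5,6,7,9}
A − B = {8}
A ∩ (A − B) = {8}
(C ∪ B) ∩ (A ∩ (A − B)) = {}
A − ((C ∪ B) ∩ (A ∩ (A − B))) = {1,7,8}
A ∪ (A − B) = {1,7,8}
A ∪ B = {1,2,4,5,6,7,8}
(A ∪ (A − B)) ∪ (A ∪ B) = {1,2,4,5,6,7,8}
Every element of {1,7,8} is in {1,2,4,5,6,7,8}, so A − ((C ∪ B) ∩ (A ∩ (A − B))) ⊆ (A ∪ (A − B)) ∪ (A ∪ B).

Yes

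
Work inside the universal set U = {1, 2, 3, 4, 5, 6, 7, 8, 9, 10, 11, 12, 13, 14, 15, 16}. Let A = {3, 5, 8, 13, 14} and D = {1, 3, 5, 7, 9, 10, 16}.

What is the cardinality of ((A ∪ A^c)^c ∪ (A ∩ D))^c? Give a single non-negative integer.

A^c = {1, 2, 4, 6, 7, 9, 10, 11, 12, 15, 16}
A ∪ A^c = {1, 2, 3, 4, 5, 6, 7, 8, 9, 10, 11, 12, 13, 14, 15, 16}
(A ∪ A^c)^c = {}
A ∩ D = {3, 5}
(A ∪ A^c)^c ∪ (A ∩ D) = {3, 5}
((A ∪ A^c)^c ∪ (A ∩ D))^c = {1, 2, 4, 6, 7, 8, 9, 10, 11, 12, 13, 14, 15, 16}
|((A ∪ A^c)^c ∪ (A ∩ D))^c| = 14

14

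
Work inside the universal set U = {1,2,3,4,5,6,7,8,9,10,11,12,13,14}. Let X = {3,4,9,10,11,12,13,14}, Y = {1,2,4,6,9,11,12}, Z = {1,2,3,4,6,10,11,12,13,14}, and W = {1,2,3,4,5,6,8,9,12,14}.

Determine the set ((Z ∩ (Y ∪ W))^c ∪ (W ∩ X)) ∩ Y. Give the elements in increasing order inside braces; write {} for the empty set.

Y ∪ W = {1,2,3,4,5,6,8,9,11,12,14}
Z ∩ (Y ∪ W) = {1,2,3,4,6,11,12,14}
(Z ∩ (Y ∪ W))^c = {5,7,8,9,10,13}
W ∩ X = {3,4,9,12,14}
(Z ∩ (Y ∪ W))^c ∪ (W ∩ X) = {3,4,5,7,8,9,10,12,13,14}
((Z ∩ (Y ∪ W))^c ∪ (W ∩ X)) ∩ Y = {4,9,12}

{4,9,12}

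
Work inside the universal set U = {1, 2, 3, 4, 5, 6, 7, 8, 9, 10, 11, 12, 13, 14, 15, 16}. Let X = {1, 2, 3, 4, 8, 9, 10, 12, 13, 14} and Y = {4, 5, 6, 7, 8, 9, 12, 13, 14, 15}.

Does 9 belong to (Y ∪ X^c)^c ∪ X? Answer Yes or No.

9 ∈ X, so 9 ∉ X^c
9 ∈ Y and 9 ∉ X^c, so 9 ∈ Y ∪ X^c
9 ∉ (Y ∪ X^c)^c since 9 ∈ (Y ∪ X^c)
9 ∉ (Y ∪ X^c)^c and 9 ∈ X, so 9 ∈ (Y ∪ X^c)^c ∪ X

Yes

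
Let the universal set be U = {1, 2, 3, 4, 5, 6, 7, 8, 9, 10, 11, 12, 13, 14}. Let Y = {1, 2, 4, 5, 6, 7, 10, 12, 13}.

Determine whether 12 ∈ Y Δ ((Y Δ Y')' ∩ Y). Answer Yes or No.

12 ∈ Y, so 12 ∉ Y'
12 ∈ Y and 12 ∉ Y', so 12 ∈ Y Δ Y'
12 ∉ (Y Δ Y')' since 12 ∈ (Y Δ Y')
12 ∉ (Y Δ Y')' and 12 ∈ Y, so 12 ∉ (Y Δ Y')' ∩ Y
12 ∈ Y and 12 ∉ ((Y Δ Y')' ∩ Y), so 12 ∈ Y Δ ((Y Δ Y')' ∩ Y)

Yes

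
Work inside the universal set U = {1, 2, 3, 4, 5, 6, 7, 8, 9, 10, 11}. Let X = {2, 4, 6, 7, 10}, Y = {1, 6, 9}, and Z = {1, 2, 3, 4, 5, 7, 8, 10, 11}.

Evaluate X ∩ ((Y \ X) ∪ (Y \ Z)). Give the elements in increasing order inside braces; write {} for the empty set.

{6}

Y \ X = {1, 9}
Y \ Z = {6, 9}
(Y \ X) ∪ (Y \ Z) = {1, 6, 9}
X ∩ ((Y \ X) ∪ (Y \ Z)) = {6}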